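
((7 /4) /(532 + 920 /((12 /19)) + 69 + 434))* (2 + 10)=63 /7475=0.01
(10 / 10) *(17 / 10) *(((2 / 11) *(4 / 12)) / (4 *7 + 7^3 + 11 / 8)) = 136 / 491535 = 0.00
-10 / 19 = -0.53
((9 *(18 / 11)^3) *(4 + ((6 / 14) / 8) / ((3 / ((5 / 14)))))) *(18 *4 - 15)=1174661757 / 130438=9005.52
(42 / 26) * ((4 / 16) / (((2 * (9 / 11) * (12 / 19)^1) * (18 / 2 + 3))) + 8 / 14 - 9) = -610249 / 44928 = -13.58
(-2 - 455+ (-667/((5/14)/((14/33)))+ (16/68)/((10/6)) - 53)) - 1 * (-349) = -2673653/2805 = -953.17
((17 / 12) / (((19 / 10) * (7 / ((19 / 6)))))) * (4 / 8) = 0.17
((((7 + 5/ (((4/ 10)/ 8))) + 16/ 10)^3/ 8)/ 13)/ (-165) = -53367669/ 715000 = -74.64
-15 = -15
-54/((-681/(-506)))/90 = -506/1135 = -0.45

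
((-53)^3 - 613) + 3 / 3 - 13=-149502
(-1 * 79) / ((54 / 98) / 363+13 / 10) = -4683910 / 77167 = -60.70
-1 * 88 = -88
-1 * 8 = -8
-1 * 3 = -3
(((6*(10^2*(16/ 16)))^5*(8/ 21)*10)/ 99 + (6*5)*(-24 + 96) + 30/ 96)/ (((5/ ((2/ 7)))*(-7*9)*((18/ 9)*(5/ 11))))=-737280000532301/ 246960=-2985422742.68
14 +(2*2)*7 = 42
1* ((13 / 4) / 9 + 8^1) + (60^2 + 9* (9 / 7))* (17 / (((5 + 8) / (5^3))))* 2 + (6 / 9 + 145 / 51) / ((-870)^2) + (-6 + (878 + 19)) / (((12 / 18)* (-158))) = 1180705.95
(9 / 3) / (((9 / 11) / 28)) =308 / 3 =102.67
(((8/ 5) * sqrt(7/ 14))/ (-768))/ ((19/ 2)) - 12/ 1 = -12 - sqrt(2)/ 9120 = -12.00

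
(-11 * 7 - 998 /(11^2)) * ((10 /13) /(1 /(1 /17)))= -103150 /26741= -3.86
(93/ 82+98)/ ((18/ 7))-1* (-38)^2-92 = -2210233/ 1476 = -1497.45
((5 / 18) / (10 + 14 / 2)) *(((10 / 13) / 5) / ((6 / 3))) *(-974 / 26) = -2435 / 51714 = -0.05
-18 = -18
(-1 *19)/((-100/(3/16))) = 0.04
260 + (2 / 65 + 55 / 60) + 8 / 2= 206659 / 780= 264.95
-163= -163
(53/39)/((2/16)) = 424/39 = 10.87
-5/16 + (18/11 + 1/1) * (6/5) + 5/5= 3389/880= 3.85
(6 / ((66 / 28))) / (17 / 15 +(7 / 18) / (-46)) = 2.26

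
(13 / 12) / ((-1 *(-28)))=13 / 336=0.04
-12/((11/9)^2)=-972/121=-8.03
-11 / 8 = -1.38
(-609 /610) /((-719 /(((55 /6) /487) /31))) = 2233 /2648557292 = 0.00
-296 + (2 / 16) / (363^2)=-312028991 / 1054152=-296.00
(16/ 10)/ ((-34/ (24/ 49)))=-96/ 4165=-0.02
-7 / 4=-1.75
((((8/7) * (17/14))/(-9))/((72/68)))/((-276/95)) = 27455/547722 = 0.05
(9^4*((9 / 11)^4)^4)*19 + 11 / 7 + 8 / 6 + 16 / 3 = 4858857821430112575452 / 964944327135015381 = 5035.38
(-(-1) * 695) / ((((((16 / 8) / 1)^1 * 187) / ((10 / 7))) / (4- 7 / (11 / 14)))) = -13.03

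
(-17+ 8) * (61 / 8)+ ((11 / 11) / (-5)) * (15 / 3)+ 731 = 5291 / 8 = 661.38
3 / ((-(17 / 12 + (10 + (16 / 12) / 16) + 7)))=-6 / 37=-0.16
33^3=35937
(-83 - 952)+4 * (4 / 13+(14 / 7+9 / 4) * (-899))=-212118 / 13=-16316.77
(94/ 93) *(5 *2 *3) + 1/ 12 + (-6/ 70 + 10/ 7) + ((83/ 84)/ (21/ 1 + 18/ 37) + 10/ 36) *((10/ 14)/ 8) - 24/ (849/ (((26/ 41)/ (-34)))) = 242227512543967/ 7622441403360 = 31.78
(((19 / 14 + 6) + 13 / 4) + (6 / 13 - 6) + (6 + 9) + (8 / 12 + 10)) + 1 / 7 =30.88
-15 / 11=-1.36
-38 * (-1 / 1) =38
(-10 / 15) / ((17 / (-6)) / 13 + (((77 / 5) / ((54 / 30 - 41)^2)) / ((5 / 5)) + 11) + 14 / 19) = -2711072 / 46883579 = -0.06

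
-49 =-49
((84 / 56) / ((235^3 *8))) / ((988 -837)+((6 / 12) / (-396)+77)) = 297 / 4686959556250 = 0.00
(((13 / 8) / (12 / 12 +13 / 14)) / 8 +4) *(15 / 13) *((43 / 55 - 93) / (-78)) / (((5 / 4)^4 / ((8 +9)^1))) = 1223346112 / 31370625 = 39.00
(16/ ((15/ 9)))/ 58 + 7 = 1039/ 145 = 7.17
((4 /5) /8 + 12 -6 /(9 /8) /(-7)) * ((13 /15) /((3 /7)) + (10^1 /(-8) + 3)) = 261997 /5400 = 48.52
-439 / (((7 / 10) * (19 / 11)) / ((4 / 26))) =-55.86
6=6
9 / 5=1.80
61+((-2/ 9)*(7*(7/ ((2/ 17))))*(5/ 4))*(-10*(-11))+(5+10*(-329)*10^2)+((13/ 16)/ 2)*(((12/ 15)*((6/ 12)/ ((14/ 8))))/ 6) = -341660.37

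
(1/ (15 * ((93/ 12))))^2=16/ 216225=0.00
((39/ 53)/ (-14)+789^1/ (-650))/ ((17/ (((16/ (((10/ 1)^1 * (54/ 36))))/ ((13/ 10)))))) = -1628768/ 26647075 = -0.06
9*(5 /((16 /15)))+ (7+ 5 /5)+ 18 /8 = 839 /16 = 52.44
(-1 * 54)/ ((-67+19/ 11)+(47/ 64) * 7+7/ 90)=0.90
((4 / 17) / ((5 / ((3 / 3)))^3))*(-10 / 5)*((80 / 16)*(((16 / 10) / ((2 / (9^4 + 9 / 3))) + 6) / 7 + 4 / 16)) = -12374 / 875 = -14.14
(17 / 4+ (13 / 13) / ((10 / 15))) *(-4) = -23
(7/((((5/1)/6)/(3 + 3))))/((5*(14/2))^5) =0.00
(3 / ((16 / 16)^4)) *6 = 18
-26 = -26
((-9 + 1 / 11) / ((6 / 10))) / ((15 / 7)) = -686 / 99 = -6.93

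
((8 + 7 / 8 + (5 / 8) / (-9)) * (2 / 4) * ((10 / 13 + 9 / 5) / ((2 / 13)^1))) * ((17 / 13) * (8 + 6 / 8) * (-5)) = -31498705 / 7488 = -4206.56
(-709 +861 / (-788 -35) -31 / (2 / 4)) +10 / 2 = -631279 / 823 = -767.05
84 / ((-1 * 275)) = -84 / 275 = -0.31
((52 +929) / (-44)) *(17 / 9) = -1853 / 44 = -42.11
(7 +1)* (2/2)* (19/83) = 152/83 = 1.83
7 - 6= 1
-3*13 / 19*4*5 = -780 / 19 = -41.05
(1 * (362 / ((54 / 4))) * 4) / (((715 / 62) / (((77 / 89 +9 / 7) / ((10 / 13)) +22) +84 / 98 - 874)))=-18979364608 / 2405403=-7890.31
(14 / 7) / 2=1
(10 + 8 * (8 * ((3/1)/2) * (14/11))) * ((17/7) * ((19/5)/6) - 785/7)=-16886029/1155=-14619.94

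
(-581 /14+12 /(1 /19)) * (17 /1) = 6341 /2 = 3170.50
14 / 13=1.08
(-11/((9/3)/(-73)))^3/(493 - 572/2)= 517781627/5589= 92642.98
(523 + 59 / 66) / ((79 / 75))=864425 / 1738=497.37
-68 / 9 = -7.56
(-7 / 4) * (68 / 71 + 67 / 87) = -74711 / 24708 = -3.02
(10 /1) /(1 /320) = 3200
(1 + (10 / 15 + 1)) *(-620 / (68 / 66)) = -27280 / 17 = -1604.71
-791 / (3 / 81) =-21357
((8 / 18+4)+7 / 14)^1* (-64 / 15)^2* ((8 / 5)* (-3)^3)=-1458176 / 375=-3888.47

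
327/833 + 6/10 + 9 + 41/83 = 3625142/345695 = 10.49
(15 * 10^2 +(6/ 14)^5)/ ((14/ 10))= 126053715/ 117649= 1071.44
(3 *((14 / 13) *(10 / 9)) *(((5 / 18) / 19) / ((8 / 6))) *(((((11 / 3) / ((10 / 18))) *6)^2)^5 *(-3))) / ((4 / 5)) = -27010877973596294101632 / 19296875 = -1399754000251143.99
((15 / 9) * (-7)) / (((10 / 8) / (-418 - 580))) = 27944 / 3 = 9314.67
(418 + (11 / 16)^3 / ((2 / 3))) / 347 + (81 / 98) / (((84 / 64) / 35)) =3238018121 / 139288576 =23.25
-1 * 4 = -4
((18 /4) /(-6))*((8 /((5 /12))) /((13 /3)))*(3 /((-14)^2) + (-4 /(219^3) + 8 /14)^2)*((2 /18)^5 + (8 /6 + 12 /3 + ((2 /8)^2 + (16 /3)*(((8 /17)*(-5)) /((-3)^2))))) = -475056005654009990767859 /104510955208700492426520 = -4.55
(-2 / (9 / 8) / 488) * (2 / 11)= -4 / 6039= -0.00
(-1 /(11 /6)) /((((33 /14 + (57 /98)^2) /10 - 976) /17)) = 9796080 /1030800683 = 0.01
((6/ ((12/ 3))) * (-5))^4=50625/ 16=3164.06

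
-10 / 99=-0.10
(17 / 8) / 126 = 17 / 1008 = 0.02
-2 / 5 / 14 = -1 / 35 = -0.03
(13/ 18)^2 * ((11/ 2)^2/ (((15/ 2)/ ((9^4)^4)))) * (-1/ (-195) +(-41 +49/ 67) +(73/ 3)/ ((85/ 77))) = -404517568440214636407/ 5695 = -71030301745428382.16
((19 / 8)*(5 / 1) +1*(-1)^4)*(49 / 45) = 5047 / 360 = 14.02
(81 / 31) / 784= 81 / 24304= 0.00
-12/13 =-0.92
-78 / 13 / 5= -6 / 5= -1.20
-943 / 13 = -72.54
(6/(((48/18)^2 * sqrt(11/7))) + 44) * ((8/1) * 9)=243 * sqrt(77)/44 + 3168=3216.46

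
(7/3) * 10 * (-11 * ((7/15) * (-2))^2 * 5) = -30184/27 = -1117.93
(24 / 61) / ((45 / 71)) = 568 / 915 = 0.62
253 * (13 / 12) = 3289 / 12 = 274.08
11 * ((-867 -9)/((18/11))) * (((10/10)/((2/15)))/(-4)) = 44165/4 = 11041.25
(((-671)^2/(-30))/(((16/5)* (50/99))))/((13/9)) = -6428.92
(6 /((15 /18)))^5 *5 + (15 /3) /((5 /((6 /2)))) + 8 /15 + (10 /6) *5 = 181420778 /1875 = 96757.75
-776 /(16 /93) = -9021 /2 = -4510.50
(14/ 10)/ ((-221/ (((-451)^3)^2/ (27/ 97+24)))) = -5713852505698046479/ 2602275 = -2195714329076.69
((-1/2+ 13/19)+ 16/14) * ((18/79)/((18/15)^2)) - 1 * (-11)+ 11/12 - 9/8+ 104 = 28999735/252168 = 115.00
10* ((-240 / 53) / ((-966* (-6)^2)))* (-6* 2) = -400 / 25599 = -0.02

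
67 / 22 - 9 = -131 / 22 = -5.95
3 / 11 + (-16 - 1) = -184 / 11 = -16.73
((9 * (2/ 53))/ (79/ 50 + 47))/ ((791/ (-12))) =-10800/ 101830967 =-0.00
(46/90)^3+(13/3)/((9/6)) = 275417/91125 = 3.02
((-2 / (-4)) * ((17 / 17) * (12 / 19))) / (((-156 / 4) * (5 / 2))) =-4 / 1235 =-0.00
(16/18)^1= 8/9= 0.89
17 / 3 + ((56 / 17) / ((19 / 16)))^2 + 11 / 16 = 14.05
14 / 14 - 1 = 0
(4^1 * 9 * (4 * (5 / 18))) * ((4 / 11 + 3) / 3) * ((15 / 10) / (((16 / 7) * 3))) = 1295 / 132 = 9.81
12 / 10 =6 / 5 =1.20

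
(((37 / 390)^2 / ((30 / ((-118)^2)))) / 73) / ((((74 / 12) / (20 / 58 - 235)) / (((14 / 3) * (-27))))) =2454098038 / 8944325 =274.37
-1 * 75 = -75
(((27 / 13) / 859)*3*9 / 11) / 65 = 729 / 7984405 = 0.00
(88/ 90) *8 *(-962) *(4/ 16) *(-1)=84656/ 45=1881.24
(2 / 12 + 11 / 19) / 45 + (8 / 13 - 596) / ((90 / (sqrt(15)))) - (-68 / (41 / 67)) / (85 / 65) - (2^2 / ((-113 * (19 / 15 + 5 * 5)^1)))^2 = 1771738044861601 / 20845895521986 - 86 * sqrt(15) / 13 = 59.37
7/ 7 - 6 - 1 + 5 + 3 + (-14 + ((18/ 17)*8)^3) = 2927028/ 4913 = 595.77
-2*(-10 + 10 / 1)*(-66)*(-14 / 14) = 0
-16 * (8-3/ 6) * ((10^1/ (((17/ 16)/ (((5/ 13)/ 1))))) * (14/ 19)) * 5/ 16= -420000/ 4199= -100.02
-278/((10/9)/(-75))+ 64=18829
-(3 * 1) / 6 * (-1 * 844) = 422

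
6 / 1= 6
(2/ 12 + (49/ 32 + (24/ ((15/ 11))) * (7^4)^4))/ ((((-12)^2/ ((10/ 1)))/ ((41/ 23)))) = 72406046796570.50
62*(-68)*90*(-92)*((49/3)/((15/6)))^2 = 7450245376/5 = 1490049075.20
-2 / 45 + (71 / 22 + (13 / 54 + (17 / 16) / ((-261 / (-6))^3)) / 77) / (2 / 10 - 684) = -85238482309 / 1733594752890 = -0.05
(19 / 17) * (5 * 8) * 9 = 6840 / 17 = 402.35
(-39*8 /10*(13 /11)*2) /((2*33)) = -1.12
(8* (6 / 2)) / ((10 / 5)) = 12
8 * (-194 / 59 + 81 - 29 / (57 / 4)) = 2036008 / 3363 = 605.41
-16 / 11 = -1.45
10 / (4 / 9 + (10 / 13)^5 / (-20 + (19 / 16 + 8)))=2890516005 / 121267378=23.84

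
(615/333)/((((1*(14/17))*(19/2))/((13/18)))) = 45305/265734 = 0.17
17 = 17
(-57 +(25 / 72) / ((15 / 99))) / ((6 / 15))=-6565 / 48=-136.77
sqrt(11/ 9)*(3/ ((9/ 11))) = 11*sqrt(11)/ 9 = 4.05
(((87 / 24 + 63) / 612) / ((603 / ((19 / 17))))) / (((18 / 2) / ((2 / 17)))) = 10127 / 3839450544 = 0.00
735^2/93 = 180075/31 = 5808.87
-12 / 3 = -4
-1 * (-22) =22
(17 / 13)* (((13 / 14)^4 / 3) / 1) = 37349 / 115248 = 0.32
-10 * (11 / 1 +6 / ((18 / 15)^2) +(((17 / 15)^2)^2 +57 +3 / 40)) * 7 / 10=-209482301 / 405000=-517.24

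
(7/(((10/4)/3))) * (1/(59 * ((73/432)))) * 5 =18144/4307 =4.21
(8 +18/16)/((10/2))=73/40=1.82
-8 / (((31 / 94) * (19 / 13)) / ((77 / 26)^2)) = -1114652 / 7657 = -145.57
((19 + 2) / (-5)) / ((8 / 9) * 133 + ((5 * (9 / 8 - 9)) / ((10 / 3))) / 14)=-6048 / 169025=-0.04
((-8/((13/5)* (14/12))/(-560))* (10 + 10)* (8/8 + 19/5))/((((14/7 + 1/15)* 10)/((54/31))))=23328/612157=0.04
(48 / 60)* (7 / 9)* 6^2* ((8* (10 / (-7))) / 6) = -128 / 3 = -42.67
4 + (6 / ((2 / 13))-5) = 38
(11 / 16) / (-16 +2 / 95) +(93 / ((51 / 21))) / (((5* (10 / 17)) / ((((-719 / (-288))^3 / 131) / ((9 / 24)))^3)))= 229646696908598630108861034289 / 619464845966151394632558182400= 0.37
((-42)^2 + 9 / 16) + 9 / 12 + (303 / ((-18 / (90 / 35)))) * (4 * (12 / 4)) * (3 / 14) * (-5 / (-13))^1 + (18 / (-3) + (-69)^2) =66018705 / 10192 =6477.50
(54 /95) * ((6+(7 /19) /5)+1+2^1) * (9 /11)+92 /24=4796917 /595650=8.05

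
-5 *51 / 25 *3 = -30.60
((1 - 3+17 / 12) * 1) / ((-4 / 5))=35 / 48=0.73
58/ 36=29/ 18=1.61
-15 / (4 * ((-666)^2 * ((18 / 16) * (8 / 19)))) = -95 / 5322672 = -0.00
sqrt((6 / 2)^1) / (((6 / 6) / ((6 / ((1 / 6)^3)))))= 1296 * sqrt(3)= 2244.74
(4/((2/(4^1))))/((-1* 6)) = -4/3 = -1.33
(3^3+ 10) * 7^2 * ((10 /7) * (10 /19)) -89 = 24209 /19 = 1274.16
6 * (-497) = -2982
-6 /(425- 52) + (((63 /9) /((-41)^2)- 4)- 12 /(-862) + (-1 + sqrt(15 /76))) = -1350672662 /270242603 + sqrt(285) /38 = -4.55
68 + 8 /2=72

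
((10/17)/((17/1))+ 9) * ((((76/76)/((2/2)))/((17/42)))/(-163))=-109662/800819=-0.14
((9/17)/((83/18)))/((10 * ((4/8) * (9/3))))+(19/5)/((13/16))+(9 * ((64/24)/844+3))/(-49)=3919059349/948241385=4.13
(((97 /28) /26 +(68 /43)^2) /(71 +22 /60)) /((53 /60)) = 797765625 /19092853507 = 0.04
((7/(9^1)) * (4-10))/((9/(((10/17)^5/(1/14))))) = -19600000/38336139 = -0.51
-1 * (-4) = 4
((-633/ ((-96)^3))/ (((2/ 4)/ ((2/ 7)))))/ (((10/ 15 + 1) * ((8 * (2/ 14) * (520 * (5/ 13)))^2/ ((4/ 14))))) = 211/ 157286400000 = 0.00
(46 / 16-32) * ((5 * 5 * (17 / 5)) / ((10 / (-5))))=19805 / 16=1237.81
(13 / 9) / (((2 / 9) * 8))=13 / 16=0.81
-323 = -323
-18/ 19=-0.95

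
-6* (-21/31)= 126/31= 4.06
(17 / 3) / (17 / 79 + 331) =1343 / 78498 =0.02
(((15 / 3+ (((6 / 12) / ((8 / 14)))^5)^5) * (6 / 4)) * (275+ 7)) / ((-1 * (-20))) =80469712916272254168777681 / 755578637259143234191360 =106.50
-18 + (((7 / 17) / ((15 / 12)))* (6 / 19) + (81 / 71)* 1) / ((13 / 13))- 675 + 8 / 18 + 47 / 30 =-1423610963 / 2063970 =-689.74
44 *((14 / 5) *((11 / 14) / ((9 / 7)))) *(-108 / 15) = -13552 / 25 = -542.08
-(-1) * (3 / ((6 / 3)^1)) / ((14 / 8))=6 / 7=0.86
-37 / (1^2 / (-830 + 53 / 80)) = 2454839 / 80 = 30685.49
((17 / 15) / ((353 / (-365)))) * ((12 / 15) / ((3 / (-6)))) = 9928 / 5295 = 1.87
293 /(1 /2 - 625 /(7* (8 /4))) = -6.64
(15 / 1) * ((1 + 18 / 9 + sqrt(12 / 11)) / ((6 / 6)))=30 * sqrt(33) / 11 + 45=60.67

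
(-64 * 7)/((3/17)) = -7616/3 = -2538.67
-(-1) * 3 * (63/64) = 189/64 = 2.95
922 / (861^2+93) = 461 / 370707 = 0.00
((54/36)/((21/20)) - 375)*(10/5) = -5230/7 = -747.14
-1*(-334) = 334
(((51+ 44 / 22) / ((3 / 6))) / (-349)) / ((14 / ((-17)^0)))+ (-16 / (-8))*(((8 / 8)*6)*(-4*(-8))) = 938059 / 2443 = 383.98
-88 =-88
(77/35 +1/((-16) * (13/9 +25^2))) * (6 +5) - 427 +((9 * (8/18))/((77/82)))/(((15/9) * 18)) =-402.66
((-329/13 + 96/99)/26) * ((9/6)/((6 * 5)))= -10441/223080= -0.05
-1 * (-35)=35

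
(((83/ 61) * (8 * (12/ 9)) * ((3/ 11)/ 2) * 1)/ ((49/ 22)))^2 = 7054336/ 8934121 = 0.79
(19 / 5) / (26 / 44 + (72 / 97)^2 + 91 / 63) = 35396658 / 24091295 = 1.47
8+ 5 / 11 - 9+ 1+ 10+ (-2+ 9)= 192 / 11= 17.45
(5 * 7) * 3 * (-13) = -1365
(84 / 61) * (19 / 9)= 532 / 183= 2.91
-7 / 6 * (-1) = 7 / 6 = 1.17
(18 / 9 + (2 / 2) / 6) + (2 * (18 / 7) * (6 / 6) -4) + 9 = 517 / 42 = 12.31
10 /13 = 0.77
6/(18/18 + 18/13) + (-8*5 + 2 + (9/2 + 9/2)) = -821/31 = -26.48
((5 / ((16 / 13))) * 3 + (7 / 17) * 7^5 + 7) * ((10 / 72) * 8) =3146005 / 408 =7710.80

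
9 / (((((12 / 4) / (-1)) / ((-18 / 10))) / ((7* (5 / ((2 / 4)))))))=378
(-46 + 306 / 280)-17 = -8667 / 140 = -61.91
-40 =-40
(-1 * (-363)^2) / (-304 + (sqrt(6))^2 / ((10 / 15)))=131769 / 295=446.67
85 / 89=0.96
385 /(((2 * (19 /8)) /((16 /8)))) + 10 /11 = 163.01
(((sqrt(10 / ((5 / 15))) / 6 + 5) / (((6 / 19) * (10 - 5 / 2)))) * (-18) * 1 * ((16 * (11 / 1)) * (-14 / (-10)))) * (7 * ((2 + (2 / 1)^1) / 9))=-1310848 / 45 - 655424 * sqrt(30) / 675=-34448.33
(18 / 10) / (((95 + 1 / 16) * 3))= 16 / 2535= 0.01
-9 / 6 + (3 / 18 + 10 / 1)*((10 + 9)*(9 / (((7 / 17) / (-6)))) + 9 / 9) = -531799 / 21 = -25323.76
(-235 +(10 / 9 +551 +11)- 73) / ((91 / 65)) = 1640 / 9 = 182.22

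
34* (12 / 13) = 408 / 13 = 31.38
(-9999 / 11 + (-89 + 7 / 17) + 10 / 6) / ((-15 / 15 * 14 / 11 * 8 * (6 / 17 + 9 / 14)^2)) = 16621682 / 168507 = 98.64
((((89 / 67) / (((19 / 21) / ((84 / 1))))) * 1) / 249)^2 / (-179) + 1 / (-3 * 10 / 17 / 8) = -4.53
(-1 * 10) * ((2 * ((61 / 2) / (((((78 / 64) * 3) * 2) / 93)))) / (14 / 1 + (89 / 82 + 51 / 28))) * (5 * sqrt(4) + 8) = -2084033280 / 252317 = -8259.58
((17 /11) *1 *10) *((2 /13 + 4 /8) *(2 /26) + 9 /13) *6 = 128010 /1859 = 68.86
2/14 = 1/7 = 0.14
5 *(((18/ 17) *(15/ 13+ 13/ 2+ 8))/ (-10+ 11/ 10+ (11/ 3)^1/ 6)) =-824175/ 82433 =-10.00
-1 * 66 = -66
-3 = -3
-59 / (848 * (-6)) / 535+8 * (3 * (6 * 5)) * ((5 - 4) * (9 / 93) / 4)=1469925029 / 84384480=17.42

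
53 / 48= 1.10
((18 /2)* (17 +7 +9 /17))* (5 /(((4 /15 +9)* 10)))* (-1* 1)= -405 /34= -11.91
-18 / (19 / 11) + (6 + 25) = 391 / 19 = 20.58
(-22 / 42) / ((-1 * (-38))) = -11 / 798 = -0.01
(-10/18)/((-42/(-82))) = -205/189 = -1.08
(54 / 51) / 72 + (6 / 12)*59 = 2007 / 68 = 29.51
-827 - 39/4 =-3347/4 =-836.75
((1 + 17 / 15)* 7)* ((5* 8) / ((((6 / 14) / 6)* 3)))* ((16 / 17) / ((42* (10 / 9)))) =14336 / 255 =56.22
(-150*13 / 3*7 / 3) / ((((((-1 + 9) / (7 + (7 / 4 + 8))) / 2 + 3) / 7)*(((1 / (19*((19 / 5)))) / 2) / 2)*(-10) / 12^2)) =422595264 / 31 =13632105.29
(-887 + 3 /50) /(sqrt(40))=-44347* sqrt(10) /1000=-140.24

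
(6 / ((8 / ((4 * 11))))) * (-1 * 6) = -198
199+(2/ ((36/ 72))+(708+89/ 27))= 24686/ 27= 914.30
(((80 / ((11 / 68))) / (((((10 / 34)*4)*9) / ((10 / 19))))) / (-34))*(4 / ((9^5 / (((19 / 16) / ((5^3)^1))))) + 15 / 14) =-1368864004 / 1767041325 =-0.77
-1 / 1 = -1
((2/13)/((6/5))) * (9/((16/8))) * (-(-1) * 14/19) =105/247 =0.43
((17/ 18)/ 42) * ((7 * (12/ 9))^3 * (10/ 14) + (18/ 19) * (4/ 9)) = 1267078/ 96957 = 13.07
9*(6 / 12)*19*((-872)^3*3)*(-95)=16156989008640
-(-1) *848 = 848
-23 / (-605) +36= 21803 / 605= 36.04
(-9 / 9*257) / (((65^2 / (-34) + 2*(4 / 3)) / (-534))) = -13998276 / 12403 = -1128.62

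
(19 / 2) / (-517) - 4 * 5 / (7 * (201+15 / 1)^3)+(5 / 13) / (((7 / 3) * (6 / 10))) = 30385479547 / 118531340928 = 0.26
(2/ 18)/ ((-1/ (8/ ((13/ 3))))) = -8/ 39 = -0.21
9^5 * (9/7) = 531441/7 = 75920.14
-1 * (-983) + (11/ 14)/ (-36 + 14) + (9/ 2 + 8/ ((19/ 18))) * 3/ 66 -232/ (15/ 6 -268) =984.39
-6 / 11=-0.55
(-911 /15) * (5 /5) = -911 /15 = -60.73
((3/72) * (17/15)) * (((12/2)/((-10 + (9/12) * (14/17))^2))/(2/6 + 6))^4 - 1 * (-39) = 2725050027562649070082545651/69873077628676573906558805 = 39.00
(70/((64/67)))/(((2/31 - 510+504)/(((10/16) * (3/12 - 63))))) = 91232225/188416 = 484.21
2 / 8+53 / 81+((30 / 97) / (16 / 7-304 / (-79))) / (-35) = 12031307 / 13325472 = 0.90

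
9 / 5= 1.80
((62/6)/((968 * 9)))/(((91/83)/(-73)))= -187829/2378376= -0.08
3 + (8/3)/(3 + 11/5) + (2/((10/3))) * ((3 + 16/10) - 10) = 266/975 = 0.27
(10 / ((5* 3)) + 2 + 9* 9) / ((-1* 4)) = -251 / 12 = -20.92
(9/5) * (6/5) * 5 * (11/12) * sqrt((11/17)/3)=33 * sqrt(561)/170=4.60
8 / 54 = 4 / 27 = 0.15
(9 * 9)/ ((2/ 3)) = 243/ 2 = 121.50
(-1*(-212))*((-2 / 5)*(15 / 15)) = -84.80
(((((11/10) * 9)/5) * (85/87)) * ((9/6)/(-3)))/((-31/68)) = 9537/4495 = 2.12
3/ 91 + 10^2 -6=8557/ 91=94.03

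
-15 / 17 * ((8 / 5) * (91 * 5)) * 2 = -21840 / 17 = -1284.71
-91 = -91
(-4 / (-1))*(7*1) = 28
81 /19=4.26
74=74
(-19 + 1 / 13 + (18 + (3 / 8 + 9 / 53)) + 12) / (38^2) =64059 / 7959328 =0.01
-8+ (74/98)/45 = -17603/2205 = -7.98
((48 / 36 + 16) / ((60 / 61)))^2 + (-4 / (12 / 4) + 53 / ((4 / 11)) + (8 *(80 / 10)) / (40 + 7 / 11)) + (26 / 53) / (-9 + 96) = 846884055623 / 1855005300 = 456.54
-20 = -20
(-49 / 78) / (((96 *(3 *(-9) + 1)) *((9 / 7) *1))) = 343 / 1752192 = 0.00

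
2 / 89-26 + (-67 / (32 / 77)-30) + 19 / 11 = -6750213 / 31328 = -215.47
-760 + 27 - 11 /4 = -2943 /4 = -735.75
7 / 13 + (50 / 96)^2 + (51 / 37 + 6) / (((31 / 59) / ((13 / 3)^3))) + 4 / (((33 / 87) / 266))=165797653501 / 41989376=3948.56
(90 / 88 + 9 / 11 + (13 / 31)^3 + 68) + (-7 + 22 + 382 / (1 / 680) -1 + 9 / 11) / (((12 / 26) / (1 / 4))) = 1107219946475 / 7864824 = 140781.27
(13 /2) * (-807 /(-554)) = 10491 /1108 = 9.47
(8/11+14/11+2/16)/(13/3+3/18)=17/36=0.47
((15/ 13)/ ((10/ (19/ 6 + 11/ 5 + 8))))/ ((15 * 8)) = 401/ 31200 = 0.01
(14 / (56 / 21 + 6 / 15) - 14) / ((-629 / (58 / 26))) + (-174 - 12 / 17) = -174.67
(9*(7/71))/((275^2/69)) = 4347/5369375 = 0.00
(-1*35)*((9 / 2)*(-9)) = 1417.50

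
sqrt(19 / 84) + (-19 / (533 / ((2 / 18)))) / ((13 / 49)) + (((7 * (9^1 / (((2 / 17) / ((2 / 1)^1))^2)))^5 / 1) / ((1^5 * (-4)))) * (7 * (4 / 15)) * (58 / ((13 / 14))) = -58319181344444162395768.71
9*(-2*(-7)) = 126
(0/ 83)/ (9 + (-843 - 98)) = 0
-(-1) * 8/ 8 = 1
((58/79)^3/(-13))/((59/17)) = -3316904/378160913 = -0.01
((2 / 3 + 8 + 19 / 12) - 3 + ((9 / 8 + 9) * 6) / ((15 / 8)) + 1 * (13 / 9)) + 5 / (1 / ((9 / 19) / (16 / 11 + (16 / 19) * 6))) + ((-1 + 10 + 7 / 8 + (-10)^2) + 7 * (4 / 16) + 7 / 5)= 1890877 / 12240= 154.48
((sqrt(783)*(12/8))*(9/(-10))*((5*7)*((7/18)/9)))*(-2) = 49*sqrt(87)/4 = 114.26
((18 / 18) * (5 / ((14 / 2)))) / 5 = 0.14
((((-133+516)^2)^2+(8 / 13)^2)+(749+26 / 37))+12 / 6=134549949697178 / 6253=21517663473.08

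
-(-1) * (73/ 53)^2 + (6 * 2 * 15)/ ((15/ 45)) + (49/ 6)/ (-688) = 6283458551/ 11595552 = 541.89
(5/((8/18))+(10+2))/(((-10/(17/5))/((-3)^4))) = -128061/200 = -640.30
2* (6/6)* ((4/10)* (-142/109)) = -568/545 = -1.04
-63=-63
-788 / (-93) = 788 / 93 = 8.47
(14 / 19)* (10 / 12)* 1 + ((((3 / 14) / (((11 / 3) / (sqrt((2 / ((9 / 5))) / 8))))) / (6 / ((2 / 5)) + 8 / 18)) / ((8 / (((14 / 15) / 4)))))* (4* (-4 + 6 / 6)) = 35 / 57 - 27* sqrt(5) / 122320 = 0.61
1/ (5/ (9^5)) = 59049/ 5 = 11809.80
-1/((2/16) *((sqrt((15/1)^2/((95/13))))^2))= -152/585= -0.26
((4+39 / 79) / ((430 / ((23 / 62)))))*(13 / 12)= 21229 / 5054736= 0.00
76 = 76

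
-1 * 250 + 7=-243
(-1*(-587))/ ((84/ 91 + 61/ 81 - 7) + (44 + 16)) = 618111/ 57574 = 10.74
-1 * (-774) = 774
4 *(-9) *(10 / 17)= -360 / 17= -21.18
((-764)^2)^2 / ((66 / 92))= 15672246939136 / 33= 474916573913.21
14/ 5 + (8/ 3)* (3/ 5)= 22/ 5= 4.40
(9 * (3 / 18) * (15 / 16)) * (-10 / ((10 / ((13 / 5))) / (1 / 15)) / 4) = -39 / 640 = -0.06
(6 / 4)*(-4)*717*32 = -137664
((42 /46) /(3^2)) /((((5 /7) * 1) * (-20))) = -49 /6900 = -0.01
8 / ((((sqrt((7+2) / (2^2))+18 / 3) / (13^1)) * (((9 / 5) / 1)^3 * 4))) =1300 / 2187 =0.59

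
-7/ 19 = -0.37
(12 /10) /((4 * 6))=1 /20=0.05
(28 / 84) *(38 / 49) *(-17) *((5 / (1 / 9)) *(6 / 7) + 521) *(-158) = 399800356 / 1029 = 388532.90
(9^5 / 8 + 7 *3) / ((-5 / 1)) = -59217 / 40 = -1480.42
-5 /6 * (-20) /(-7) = -50 /21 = -2.38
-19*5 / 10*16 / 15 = -152 / 15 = -10.13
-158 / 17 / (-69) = 158 / 1173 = 0.13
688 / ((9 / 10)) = 764.44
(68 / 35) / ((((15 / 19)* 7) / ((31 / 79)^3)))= 38489972 / 1811918325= 0.02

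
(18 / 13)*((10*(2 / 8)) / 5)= 9 / 13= 0.69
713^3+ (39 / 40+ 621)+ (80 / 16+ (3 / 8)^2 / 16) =1855834746797 / 5120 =362467723.98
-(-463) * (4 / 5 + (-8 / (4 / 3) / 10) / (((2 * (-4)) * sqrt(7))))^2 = 1389 * sqrt(7) / 175 + 3322951 / 11200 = 317.69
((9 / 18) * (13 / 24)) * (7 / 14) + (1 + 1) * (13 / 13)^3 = 205 / 96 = 2.14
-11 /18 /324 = -11 /5832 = -0.00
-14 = -14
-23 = -23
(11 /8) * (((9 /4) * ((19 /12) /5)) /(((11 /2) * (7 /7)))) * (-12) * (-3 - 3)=513 /40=12.82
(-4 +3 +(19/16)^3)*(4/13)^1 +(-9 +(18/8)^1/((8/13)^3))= 22959/26624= 0.86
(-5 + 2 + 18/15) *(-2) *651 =11718/5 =2343.60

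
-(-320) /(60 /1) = 16 /3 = 5.33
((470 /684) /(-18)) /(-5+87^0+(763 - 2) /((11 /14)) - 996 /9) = -2585 /57821256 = -0.00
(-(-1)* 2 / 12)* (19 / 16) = 0.20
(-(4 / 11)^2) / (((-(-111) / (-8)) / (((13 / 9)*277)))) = 460928 / 120879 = 3.81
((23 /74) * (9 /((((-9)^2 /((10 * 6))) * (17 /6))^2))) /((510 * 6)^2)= 46 /2252811933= 0.00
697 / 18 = 38.72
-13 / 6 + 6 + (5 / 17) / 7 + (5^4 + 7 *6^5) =39313465 / 714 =55060.88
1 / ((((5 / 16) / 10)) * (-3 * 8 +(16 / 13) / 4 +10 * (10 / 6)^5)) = 50544 / 165703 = 0.31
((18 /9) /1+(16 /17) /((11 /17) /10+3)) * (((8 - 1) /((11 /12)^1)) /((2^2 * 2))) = 12621 /5731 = 2.20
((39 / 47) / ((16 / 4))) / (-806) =-0.00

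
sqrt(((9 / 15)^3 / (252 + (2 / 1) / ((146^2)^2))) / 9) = 10658 * sqrt(1717525615710) / 1431271346425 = 0.01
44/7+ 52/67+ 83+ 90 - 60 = 56309/469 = 120.06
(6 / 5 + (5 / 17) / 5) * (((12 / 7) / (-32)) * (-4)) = 321 / 1190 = 0.27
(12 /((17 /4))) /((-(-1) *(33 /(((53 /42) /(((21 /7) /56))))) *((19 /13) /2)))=2.76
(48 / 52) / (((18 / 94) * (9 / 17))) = 3196 / 351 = 9.11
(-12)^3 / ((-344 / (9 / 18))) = 108 / 43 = 2.51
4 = 4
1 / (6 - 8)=-0.50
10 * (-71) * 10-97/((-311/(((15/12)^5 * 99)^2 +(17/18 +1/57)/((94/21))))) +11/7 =2780760291252271/130116747264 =21371.27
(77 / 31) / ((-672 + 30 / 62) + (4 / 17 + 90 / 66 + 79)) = -14399 / 3425547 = -0.00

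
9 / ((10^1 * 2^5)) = 9 / 320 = 0.03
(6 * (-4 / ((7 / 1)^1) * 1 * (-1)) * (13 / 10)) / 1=156 / 35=4.46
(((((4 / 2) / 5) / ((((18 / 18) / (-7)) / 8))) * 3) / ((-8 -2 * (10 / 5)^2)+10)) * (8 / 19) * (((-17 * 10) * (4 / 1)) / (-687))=4.67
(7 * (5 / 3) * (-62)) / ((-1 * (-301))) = -310 / 129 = -2.40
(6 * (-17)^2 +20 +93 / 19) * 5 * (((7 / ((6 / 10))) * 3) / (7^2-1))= 5848325 / 912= 6412.64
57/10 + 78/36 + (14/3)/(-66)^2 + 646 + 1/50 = 53406281/81675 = 653.89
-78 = -78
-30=-30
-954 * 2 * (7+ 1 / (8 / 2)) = -13833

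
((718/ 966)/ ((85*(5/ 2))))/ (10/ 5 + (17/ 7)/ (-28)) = 20104/ 10996875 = 0.00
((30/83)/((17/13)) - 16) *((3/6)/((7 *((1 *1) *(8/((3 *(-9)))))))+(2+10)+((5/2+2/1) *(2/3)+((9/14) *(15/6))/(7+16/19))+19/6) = -10068971891/35320152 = -285.08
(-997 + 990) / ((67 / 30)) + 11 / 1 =527 / 67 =7.87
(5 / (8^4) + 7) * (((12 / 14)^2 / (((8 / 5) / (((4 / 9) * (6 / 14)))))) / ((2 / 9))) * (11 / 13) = 42585345 / 18264064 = 2.33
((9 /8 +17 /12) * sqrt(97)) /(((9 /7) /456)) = 8113 * sqrt(97) /9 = 8878.20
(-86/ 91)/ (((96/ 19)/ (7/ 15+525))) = -459971/ 4680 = -98.28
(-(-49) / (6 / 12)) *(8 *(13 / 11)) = 10192 / 11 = 926.55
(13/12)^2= 169/144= 1.17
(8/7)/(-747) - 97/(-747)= 671/5229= 0.13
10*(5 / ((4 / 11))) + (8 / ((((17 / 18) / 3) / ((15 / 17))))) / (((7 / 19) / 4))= 1541285 / 4046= 380.94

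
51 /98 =0.52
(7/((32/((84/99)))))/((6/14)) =343/792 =0.43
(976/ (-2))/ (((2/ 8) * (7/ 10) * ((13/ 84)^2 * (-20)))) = 983808/ 169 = 5821.35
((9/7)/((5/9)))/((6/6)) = 81/35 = 2.31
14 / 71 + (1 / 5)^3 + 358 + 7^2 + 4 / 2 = 3631696 / 8875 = 409.21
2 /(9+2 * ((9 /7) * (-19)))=-14 /279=-0.05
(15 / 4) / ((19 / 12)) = 45 / 19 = 2.37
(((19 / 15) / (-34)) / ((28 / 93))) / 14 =-589 / 66640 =-0.01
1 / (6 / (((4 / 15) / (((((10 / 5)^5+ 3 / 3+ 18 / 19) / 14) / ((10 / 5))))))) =1064 / 29025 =0.04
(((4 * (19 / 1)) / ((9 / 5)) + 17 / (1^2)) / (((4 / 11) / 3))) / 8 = 61.07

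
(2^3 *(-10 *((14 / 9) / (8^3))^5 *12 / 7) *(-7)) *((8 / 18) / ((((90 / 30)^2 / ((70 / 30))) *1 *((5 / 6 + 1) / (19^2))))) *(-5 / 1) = -1061782225 / 37661608293433344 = -0.00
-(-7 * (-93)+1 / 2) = -1303 / 2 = -651.50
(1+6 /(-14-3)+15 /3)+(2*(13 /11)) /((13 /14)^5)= 9.07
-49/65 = -0.75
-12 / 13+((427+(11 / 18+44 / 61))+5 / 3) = 6124631 / 14274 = 429.08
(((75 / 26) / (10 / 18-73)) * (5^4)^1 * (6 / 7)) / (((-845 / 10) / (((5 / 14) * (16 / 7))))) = 25312500 / 122832073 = 0.21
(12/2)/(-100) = -0.06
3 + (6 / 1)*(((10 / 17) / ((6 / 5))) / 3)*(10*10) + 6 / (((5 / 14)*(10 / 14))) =158813 / 1275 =124.56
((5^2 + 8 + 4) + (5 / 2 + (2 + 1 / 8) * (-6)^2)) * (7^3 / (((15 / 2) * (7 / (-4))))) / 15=-45472 / 225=-202.10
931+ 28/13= 12131/13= 933.15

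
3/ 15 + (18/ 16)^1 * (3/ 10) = 0.54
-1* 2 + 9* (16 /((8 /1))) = 16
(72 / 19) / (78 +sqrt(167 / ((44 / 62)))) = 123552 / 2444749 - 72* sqrt(113894) / 2444749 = 0.04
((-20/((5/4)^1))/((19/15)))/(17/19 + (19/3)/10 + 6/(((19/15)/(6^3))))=-7200/584071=-0.01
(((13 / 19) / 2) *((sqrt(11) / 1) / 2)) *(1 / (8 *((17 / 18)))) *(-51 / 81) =-13 *sqrt(11) / 912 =-0.05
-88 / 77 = -8 / 7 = -1.14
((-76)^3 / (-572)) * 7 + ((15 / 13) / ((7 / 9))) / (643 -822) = 962563139 / 179179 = 5372.08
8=8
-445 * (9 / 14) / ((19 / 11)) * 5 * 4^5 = -112780800 / 133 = -847975.94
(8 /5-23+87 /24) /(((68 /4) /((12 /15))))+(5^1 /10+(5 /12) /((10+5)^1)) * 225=200453 /1700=117.91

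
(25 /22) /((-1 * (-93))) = 0.01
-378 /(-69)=126 /23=5.48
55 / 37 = 1.49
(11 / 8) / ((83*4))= 11 / 2656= 0.00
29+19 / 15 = 454 / 15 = 30.27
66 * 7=462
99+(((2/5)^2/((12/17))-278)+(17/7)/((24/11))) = -746173/4200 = -177.66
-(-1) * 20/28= 5/7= 0.71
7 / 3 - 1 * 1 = 4 / 3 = 1.33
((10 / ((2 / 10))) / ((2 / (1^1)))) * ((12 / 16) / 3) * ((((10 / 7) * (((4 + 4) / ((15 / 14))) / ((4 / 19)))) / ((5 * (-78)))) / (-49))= 95 / 5733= 0.02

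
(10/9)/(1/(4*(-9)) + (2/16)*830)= 20/1867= 0.01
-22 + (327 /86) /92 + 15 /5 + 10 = -70881 /7912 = -8.96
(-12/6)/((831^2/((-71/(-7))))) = -142/4833927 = -0.00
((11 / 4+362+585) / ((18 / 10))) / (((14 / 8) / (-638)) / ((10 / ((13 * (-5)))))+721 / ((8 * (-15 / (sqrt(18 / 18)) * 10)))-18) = -302970250 / 10670361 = -28.39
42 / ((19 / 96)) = 212.21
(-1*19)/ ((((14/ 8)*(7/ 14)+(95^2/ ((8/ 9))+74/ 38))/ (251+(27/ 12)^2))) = -1479017/ 3087408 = -0.48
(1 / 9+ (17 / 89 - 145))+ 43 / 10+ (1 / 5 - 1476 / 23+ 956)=27694493 / 36846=751.63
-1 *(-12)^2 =-144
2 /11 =0.18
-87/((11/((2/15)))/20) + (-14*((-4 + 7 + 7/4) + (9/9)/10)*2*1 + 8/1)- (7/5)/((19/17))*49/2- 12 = -400403/2090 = -191.58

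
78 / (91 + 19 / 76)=312 / 365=0.85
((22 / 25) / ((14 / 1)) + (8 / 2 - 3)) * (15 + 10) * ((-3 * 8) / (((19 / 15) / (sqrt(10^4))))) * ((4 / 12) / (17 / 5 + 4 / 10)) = -11160000 / 2527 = -4416.30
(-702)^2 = 492804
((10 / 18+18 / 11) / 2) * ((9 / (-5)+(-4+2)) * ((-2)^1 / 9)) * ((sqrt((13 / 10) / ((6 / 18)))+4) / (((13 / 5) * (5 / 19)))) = 78337 * sqrt(390) / 579150+313348 / 57915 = 8.08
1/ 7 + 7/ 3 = 52/ 21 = 2.48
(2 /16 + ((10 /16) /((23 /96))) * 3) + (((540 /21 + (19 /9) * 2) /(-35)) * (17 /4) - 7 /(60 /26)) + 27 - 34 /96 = 22662253 /811440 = 27.93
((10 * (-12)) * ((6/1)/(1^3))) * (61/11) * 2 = -87840/11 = -7985.45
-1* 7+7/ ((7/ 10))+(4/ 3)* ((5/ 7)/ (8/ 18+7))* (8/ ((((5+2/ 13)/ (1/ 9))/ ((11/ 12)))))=3.02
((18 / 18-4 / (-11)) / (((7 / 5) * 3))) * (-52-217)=-87.34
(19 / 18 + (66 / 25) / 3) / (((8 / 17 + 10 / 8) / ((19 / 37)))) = 0.58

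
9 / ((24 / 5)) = 15 / 8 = 1.88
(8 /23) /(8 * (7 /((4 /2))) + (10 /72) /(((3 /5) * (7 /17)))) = 6048 /496639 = 0.01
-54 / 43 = -1.26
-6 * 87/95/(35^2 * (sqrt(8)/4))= -522 * sqrt(2)/116375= -0.01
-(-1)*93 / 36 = 31 / 12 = 2.58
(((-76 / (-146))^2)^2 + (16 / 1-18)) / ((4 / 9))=-246201057 / 56796482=-4.33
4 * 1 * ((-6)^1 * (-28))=672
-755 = -755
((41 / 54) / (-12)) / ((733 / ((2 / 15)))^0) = -41 / 648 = -0.06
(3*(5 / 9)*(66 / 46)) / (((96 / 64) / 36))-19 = 883 / 23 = 38.39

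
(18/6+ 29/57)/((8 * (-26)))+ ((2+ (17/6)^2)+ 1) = 97909/8892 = 11.01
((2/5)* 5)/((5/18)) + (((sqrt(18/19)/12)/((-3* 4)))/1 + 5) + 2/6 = 188/15 - sqrt(38)/912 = 12.53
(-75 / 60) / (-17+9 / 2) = 1 / 10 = 0.10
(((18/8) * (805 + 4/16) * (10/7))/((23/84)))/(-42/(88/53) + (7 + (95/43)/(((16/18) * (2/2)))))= -164541564/275195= -597.91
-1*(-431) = 431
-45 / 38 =-1.18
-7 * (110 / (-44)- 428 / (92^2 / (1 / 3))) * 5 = 88.09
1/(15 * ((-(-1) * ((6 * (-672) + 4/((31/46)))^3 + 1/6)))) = -59582/58324164507514405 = -0.00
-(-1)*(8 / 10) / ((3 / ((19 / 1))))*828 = 20976 / 5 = 4195.20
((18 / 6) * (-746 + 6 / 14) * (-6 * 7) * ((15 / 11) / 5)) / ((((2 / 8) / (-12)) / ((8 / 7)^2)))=-865769472 / 539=-1606251.34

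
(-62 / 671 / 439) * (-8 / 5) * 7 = 0.00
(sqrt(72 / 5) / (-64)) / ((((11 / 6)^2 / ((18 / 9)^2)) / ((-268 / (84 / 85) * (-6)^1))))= -30753 * sqrt(10) / 847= -114.82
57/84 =19/28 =0.68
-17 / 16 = -1.06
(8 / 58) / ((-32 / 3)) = -3 / 232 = -0.01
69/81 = 23/27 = 0.85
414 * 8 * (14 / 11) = 4215.27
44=44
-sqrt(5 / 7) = -sqrt(35) / 7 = -0.85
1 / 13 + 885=885.08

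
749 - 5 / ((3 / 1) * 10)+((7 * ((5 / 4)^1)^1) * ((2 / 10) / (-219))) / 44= 28863025 / 38544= 748.83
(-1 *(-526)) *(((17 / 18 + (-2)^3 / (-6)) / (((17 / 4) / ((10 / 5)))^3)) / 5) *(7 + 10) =5520896 / 13005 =424.52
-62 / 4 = -31 / 2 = -15.50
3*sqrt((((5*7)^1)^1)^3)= 105*sqrt(35)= 621.19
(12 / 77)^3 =1728 / 456533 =0.00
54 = 54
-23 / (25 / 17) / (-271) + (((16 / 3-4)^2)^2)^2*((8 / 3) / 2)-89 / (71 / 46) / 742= 13.30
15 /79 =0.19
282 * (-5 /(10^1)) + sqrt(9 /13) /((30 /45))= -141 + 9 * sqrt(13) /26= -139.75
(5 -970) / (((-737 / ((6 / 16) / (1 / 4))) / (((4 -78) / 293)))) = -107115 / 215941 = -0.50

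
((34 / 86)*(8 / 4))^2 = 1156 / 1849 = 0.63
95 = 95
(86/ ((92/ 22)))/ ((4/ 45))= 21285/ 92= 231.36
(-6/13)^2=0.21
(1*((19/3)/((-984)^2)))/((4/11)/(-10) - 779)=-1045/124460594496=-0.00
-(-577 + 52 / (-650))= 14427 / 25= 577.08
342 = 342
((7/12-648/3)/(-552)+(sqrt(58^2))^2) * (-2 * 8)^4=45641156608/207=220488679.27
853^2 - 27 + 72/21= 5093098/7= 727585.43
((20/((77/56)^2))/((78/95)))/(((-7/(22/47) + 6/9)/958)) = -116492800/134849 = -863.88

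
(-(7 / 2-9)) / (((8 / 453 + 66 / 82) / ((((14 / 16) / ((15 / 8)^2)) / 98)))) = 136202 / 8020425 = 0.02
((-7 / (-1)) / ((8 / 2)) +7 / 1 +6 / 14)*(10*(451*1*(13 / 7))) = 7533955 / 98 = 76877.09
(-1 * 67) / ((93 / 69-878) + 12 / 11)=16951 / 221517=0.08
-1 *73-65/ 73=-5394/ 73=-73.89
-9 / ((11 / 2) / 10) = -180 / 11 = -16.36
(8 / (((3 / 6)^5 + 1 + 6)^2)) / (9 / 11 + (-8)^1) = -90112 / 3999375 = -0.02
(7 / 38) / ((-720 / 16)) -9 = -15397 / 1710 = -9.00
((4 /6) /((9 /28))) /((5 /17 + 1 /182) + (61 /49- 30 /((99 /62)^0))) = -1212848 /16639803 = -0.07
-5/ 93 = -0.05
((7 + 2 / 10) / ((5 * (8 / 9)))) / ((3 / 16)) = 216 / 25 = 8.64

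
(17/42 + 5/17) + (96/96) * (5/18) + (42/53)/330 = 3056587/3121965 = 0.98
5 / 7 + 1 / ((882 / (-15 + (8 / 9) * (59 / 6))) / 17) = 14137 / 23814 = 0.59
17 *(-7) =-119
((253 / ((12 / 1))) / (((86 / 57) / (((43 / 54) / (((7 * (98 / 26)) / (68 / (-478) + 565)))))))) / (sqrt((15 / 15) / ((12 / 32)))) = 8436347491 * sqrt(6) / 141656256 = 145.88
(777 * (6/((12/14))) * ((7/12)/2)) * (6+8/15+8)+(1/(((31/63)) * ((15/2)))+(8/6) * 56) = 23130.25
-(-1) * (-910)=-910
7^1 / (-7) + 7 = 6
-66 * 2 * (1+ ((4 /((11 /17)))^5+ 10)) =-17468461548 /14641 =-1193119.43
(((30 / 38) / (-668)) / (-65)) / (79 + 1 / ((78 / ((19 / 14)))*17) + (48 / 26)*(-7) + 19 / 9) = 3213 / 12049737205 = 0.00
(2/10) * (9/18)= 1/10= 0.10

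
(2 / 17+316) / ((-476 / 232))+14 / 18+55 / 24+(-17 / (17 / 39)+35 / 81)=-248511485 / 1310904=-189.57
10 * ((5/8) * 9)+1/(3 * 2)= 677/12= 56.42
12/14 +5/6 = 71/42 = 1.69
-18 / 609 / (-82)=3 / 8323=0.00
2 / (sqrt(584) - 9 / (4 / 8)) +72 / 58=sqrt(146) / 65 +2601 / 1885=1.57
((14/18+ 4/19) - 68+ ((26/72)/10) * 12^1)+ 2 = -110429/1710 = -64.58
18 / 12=3 / 2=1.50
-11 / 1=-11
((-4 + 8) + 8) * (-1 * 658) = -7896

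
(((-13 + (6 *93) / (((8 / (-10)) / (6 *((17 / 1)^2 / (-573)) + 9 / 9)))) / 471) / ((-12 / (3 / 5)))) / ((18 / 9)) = -3407 / 45840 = -0.07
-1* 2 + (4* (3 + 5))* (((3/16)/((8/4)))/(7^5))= -33611/16807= -2.00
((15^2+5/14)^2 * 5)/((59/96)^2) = 114670368000/170569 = 672281.41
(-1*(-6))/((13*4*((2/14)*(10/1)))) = 21/260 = 0.08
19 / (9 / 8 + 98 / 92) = 8.67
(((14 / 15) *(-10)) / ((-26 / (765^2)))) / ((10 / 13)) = 273105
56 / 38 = 28 / 19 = 1.47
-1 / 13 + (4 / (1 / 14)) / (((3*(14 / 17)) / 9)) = 2651 / 13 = 203.92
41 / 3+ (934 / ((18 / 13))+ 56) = 6698 / 9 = 744.22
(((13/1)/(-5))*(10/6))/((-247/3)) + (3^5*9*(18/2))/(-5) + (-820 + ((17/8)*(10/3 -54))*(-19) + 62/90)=-2317214/855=-2710.19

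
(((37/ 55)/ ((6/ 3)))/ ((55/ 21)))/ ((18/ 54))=0.39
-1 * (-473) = 473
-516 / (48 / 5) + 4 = -199 / 4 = -49.75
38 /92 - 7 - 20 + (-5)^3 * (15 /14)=-25843 /161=-160.52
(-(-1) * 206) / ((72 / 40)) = 1030 / 9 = 114.44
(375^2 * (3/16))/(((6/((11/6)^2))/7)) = 13234375/128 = 103393.55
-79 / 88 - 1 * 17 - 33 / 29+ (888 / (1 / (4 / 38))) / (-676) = -19.17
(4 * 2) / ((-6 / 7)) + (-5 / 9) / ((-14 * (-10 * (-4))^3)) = -15052799 / 1612800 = -9.33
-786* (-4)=3144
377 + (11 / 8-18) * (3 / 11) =32777 / 88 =372.47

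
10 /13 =0.77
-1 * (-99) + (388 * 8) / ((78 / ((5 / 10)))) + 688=31469 / 39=806.90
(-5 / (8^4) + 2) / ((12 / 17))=46393 / 16384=2.83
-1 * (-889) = 889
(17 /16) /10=0.11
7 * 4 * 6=168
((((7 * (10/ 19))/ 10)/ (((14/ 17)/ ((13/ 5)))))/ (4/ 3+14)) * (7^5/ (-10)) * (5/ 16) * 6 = -33429123/ 139840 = -239.05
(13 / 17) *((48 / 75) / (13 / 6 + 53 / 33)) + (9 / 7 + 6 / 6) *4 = 2289632 / 246925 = 9.27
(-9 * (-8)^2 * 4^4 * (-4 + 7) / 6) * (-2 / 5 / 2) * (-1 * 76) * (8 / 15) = -14942208 / 25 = -597688.32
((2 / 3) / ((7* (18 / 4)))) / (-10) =-2 / 945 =-0.00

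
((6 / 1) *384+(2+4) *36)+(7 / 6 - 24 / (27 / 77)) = 44149 / 18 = 2452.72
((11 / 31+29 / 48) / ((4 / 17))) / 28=0.15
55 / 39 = 1.41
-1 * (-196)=196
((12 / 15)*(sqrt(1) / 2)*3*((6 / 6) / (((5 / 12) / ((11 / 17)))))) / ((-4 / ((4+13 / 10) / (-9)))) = 0.27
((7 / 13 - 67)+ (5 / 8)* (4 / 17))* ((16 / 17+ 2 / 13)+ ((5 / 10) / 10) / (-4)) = -560983229 / 7814560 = -71.79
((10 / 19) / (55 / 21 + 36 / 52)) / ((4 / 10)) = 0.40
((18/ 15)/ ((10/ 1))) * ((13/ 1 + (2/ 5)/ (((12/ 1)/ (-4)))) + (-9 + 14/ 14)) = 73/ 125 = 0.58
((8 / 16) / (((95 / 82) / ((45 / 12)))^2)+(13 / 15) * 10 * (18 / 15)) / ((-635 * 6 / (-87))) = 6548809 / 18338800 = 0.36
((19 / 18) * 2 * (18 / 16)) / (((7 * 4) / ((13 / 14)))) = 247 / 3136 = 0.08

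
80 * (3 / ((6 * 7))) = 5.71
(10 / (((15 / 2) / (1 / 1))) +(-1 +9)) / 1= 28 / 3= 9.33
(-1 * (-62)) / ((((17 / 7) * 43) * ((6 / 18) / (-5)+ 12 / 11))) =71610 / 123539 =0.58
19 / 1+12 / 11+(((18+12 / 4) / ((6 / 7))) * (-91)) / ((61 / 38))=-918450 / 671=-1368.78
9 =9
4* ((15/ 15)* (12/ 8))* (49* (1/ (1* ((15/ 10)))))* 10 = 1960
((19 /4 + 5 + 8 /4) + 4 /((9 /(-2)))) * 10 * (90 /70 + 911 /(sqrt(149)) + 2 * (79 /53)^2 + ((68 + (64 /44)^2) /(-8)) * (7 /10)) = 8061.79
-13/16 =-0.81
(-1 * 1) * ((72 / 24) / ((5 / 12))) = -36 / 5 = -7.20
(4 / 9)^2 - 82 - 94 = -14240 / 81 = -175.80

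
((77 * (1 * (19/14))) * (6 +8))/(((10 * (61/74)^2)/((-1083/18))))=-723027767/55815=-12954.00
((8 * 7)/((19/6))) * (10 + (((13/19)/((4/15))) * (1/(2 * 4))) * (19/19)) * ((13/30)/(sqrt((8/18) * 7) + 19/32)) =-8222760/483037 + 175418880 * sqrt(7)/9177703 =33.55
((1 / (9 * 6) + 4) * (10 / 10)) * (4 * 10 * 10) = 43400 / 27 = 1607.41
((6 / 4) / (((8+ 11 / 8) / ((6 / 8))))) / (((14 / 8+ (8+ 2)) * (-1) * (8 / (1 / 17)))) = -3 / 39950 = -0.00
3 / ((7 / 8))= 24 / 7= 3.43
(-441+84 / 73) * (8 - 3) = -2199.25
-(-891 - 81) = 972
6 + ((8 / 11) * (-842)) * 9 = -60558 / 11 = -5505.27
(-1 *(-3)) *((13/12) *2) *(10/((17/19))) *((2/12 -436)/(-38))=169975/204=833.21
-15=-15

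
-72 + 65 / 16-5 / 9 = -9863 / 144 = -68.49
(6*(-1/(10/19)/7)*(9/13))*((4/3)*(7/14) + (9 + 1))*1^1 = -5472/455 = -12.03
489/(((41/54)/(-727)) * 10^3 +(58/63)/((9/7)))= -28795743/19334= -1489.38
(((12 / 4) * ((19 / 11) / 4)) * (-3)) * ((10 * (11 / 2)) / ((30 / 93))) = -5301 / 8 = -662.62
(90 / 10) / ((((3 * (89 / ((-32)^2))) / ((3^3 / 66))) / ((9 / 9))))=13824 / 979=14.12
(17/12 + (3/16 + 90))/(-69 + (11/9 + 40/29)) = -382539/277280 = -1.38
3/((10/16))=4.80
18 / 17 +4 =86 / 17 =5.06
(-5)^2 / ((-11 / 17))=-425 / 11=-38.64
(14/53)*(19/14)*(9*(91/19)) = 819/53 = 15.45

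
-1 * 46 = -46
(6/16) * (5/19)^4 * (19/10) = 375/109744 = 0.00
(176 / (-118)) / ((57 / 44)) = -3872 / 3363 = -1.15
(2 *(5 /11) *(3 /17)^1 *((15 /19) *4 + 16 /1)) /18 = 1820 /10659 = 0.17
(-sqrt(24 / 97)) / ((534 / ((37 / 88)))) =-37 * sqrt(582) / 2279112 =-0.00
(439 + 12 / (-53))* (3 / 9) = 23255 / 159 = 146.26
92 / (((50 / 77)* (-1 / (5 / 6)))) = -1771 / 15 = -118.07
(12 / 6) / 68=1 / 34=0.03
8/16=1/2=0.50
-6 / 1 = -6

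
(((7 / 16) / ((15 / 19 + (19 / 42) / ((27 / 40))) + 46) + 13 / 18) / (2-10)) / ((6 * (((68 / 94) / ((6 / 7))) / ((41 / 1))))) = -103773056437 / 140181527808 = -0.74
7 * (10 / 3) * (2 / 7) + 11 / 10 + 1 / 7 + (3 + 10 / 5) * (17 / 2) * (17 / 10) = 33667 / 420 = 80.16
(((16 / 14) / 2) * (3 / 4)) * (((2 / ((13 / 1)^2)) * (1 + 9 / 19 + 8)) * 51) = 55080 / 22477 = 2.45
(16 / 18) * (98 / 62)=392 / 279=1.41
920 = 920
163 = 163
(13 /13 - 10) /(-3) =3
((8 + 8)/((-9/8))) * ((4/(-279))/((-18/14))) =-3584/22599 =-0.16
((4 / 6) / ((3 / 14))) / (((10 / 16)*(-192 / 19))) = -133 / 270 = -0.49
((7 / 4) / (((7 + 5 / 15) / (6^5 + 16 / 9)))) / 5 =12250 / 33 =371.21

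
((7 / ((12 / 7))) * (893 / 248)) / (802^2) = 43757 / 1914175104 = 0.00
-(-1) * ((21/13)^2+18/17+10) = 39269/2873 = 13.67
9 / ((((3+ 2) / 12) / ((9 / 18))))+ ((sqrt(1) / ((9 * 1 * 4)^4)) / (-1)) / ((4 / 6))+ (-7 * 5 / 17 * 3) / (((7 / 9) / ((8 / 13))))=7316406191 / 1237317120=5.91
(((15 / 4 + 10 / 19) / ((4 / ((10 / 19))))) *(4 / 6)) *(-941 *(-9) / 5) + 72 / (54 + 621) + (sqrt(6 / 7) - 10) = sqrt(42) / 7 + 67739177 / 108300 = 626.40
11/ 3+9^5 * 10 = 1771481/ 3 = 590493.67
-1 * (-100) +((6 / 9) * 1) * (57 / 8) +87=191.75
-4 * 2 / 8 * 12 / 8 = -3 / 2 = -1.50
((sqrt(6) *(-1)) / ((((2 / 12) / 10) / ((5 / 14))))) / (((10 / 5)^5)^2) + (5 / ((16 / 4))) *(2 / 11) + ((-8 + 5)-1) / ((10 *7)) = 131 / 770-75 *sqrt(6) / 3584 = 0.12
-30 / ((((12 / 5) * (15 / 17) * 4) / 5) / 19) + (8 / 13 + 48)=-89807 / 312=-287.84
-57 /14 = -4.07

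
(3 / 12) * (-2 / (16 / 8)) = -1 / 4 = -0.25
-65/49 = -1.33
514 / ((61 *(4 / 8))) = 1028 / 61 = 16.85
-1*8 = -8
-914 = -914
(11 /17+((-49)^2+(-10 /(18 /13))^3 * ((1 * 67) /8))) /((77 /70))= -373444895 /545292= -684.85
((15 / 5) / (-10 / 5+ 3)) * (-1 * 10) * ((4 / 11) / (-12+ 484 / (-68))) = 408 / 715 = 0.57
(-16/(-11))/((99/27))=48/121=0.40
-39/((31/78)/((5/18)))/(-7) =845/217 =3.89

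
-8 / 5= -1.60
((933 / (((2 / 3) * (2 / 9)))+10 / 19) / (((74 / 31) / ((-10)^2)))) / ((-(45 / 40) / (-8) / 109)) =34971298400 / 171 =204510516.96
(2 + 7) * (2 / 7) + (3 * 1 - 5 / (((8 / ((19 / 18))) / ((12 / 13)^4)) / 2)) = 922359 / 199927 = 4.61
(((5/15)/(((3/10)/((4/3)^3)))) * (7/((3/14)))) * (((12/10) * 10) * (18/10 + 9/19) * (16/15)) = 6422528/2565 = 2503.91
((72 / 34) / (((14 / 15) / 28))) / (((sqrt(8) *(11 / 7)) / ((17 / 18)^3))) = 10115 *sqrt(2) / 1188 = 12.04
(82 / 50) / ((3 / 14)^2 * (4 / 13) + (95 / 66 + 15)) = 1723722 / 17293475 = 0.10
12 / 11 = 1.09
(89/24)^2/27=7921/15552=0.51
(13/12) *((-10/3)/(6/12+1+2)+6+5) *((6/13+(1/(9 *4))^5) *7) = 76550181559/2176782336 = 35.17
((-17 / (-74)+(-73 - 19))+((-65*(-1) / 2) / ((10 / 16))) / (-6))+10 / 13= -99.67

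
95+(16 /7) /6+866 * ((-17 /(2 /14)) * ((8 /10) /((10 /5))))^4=4445756910.38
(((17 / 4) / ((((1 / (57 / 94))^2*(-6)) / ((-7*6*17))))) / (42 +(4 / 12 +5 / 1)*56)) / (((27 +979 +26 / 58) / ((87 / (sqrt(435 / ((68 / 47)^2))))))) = 51434197*sqrt(435) / 327719375960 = 0.00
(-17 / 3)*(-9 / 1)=51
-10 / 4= -5 / 2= -2.50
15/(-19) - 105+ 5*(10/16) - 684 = -119573/152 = -786.66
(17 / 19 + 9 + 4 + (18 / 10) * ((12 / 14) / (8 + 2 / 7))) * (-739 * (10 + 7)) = -487356459 / 2755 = -176898.90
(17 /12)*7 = 119 /12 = 9.92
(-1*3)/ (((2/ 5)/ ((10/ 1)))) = -75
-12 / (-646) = 6 / 323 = 0.02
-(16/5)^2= -256/25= -10.24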